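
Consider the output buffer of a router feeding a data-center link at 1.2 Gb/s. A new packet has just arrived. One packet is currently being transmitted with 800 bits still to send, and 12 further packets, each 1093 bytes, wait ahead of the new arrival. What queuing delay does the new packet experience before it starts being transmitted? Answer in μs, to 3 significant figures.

Each queued packet: L/R = 8744/1200000000 = 7.28667 μs.
12 queued → 87.44 μs.
Plus remaining 800 bits of current packet: 0.666667 μs.
Queuing delay = 88.1 μs.

88.1 μs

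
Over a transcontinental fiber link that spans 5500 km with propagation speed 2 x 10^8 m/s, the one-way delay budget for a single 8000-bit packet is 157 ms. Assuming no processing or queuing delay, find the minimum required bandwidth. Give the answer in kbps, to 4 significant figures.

61.78 kbps

Propagation delay = 5500000 / 200000000 = 27.5 ms.
Transmission budget = 157 − 27.5 = 129.5 ms.
R ≥ L / t_tx = 8000 bits / 0.1295 s = 61.78 kbps.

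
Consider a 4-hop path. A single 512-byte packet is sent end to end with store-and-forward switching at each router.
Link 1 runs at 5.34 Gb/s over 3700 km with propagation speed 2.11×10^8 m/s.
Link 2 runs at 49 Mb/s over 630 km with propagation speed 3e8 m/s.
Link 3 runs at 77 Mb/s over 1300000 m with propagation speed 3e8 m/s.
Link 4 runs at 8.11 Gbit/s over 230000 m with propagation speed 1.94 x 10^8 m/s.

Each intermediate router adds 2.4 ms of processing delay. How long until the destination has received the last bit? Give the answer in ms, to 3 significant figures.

L = 512 × 8 = 4096 bits.
Transmission delays (L/R per hop): 0.000767041, 0.0835918, 0.0531948, 0.000505055 ms; sum = 0.138059 ms.
Propagation delays (d/s per hop): 17.5355, 2.1, 4.33333, 1.18557 ms; sum = 25.1544 ms.
Processing at 3 router(s): 3 × 2.4 ms = 7.2 ms.
End-to-end = 32.5 ms.

32.5 ms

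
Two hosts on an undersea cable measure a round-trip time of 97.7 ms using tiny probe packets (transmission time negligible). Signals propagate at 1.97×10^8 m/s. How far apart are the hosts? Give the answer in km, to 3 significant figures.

9620 km

One-way propagation = RTT/2 = 48.85 ms.
d = s × t = 197000000 × 0.04885 = 9620 km.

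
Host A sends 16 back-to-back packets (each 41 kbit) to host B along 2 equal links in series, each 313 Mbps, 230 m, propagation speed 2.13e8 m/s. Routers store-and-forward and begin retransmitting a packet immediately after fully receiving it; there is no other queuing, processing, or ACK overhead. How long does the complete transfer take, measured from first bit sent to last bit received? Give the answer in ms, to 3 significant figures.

2.23 ms

Per-hop transmission t_tx = L/R = 41000/313000000 = 0.13099 ms.
Per-hop propagation t_prop = 230/213000000 = 0.00107981 ms.
Pipeline fill: first packet needs 2·t_tx to clear all hops; remaining 15 packets each add one t_tx.
Total = (2+16-1)·t_tx + 2·t_prop = 17·0.13099 + 2·0.00107981 = 2.23 ms.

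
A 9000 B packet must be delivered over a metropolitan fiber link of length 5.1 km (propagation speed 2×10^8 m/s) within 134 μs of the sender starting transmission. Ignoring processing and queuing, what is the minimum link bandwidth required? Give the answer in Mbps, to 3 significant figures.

L = 72000 bits.
Propagation delay = 5100 / 200000000 = 25.5 μs.
Transmission budget = 134 − 25.5 = 108.5 μs.
R ≥ L / t_tx = 72000 bits / 0.0001085 s = 664 Mbps.

664 Mbps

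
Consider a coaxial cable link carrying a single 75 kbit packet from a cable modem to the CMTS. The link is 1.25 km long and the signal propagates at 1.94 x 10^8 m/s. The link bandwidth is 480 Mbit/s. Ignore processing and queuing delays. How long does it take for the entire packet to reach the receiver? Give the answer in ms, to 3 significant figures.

L = 75000 bits.
Transmission delay = L/R = 75000 / 480000000 = 0.15625 ms.
Propagation delay = d/s = 1250 m / 194000000 m/s = 0.0064433 ms.
Total = 0.163 ms.

0.163 ms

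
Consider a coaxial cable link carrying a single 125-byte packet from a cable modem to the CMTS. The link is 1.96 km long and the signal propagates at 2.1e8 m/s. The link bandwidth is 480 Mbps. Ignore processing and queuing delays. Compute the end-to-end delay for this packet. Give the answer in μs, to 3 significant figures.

L = 125 × 8 = 1000 bits.
Transmission delay = L/R = 1000 / 480000000 = 2.08333 μs.
Propagation delay = d/s = 1960 m / 210000000 m/s = 9.33333 μs.
Total = 11.4 μs.

11.4 μs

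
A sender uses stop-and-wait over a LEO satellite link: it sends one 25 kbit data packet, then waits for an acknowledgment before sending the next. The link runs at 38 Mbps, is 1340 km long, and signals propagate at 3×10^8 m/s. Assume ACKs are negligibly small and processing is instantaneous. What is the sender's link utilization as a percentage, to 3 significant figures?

6.86 %

t_tx = L/R = 25000/38000000 = 0.000657895 s.
t_prop = 1340000/300000000 = 0.00446667 s; RTT = 0.00893333 s.
Cycle = t_tx + RTT = 0.00959123 s.
Utilization = t_tx / cycle = 0.000657895/0.00959123 = 6.86 %.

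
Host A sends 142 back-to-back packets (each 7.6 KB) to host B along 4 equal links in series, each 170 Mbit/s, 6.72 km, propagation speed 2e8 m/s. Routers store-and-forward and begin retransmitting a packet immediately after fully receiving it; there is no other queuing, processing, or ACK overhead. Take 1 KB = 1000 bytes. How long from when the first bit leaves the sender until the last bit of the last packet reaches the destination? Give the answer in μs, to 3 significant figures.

52000 μs

Per-hop transmission t_tx = L/R = 60800/170000000 = 357.647 μs.
Per-hop propagation t_prop = 6720/200000000 = 33.6 μs.
Pipeline fill: first packet needs 4·t_tx to clear all hops; remaining 141 packets each add one t_tx.
Total = (4+142-1)·t_tx + 4·t_prop = 145·357.647 + 4·33.6 = 52000 μs.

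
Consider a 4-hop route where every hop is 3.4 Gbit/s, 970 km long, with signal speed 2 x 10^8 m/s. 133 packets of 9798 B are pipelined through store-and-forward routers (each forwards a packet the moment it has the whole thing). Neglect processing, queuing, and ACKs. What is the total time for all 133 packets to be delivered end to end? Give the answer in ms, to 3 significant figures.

22.5 ms

Per-hop transmission t_tx = L/R = 78384/3400000000 = 0.0230541 ms.
Per-hop propagation t_prop = 970000/200000000 = 4.85 ms.
Pipeline fill: first packet needs 4·t_tx to clear all hops; remaining 132 packets each add one t_tx.
Total = (4+133-1)·t_tx + 4·t_prop = 136·0.0230541 + 4·4.85 = 22.5 ms.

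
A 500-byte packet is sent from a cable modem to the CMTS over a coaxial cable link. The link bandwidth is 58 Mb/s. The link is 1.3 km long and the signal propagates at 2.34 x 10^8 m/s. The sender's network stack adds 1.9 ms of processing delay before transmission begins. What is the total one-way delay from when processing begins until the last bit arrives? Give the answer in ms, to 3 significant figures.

1.97 ms

L = 500 × 8 = 4000 bits.
Transmission delay = L/R = 4000 / 58000000 = 0.0689655 ms.
Propagation delay = d/s = 1300 m / 234000000 m/s = 0.00555556 ms.
Plus processing delay 1.9 ms = 1.9 ms.
Total = 1.97 ms.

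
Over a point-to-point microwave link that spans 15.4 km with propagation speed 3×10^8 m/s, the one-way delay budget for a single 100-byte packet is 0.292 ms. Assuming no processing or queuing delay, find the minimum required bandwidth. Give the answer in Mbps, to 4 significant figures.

L = 800 bits.
Propagation delay = 15400 / 300000000 = 0.0513333 ms.
Transmission budget = 0.292 − 0.0513333 = 0.240667 ms.
R ≥ L / t_tx = 800 bits / 0.000240667 s = 3.324 Mbps.

3.324 Mbps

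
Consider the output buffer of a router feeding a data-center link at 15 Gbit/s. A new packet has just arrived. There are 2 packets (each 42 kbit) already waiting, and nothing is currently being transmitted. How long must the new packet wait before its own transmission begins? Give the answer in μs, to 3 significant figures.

5.60 μs

Each queued packet: L/R = 42000/15000000000 = 2.8 μs.
2 queued → 5.6 μs.
Queuing delay = 5.60 μs.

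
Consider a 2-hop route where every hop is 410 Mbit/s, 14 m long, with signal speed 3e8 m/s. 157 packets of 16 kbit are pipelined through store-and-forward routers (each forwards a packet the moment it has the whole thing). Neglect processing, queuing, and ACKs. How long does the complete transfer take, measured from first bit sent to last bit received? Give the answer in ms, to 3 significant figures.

Per-hop transmission t_tx = L/R = 16000/410000000 = 0.0390244 ms.
Per-hop propagation t_prop = 14/300000000 = 4.66667e-05 ms.
Pipeline fill: first packet needs 2·t_tx to clear all hops; remaining 156 packets each add one t_tx.
Total = (2+157-1)·t_tx + 2·t_prop = 158·0.0390244 + 2·4.66667e-05 = 6.17 ms.

6.17 ms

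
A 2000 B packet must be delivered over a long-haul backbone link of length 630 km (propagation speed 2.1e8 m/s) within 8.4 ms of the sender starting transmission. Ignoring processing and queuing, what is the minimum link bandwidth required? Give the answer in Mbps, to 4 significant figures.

2.963 Mbps

L = 16000 bits.
Propagation delay = 630000 / 210000000 = 3 ms.
Transmission budget = 8.4 − 3 = 5.4 ms.
R ≥ L / t_tx = 16000 bits / 0.0054 s = 2.963 Mbps.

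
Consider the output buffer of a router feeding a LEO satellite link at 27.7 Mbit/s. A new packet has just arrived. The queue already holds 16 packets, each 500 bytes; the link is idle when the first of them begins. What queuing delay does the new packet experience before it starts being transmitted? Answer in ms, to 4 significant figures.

2.310 ms

Each queued packet: L/R = 4000/27700000 = 0.144404 ms.
16 queued → 2.31047 ms.
Queuing delay = 2.310 ms.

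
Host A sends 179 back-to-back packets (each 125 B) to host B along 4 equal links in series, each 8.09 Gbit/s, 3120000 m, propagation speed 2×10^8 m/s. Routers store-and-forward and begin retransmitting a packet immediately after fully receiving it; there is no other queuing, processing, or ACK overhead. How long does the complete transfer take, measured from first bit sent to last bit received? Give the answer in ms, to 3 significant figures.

Per-hop transmission t_tx = L/R = 1000/8090000000 = 0.000123609 ms.
Per-hop propagation t_prop = 3120000/200000000 = 15.6 ms.
Pipeline fill: first packet needs 4·t_tx to clear all hops; remaining 178 packets each add one t_tx.
Total = (4+179-1)·t_tx + 4·t_prop = 182·0.000123609 + 4·15.6 = 62.4 ms.

62.4 ms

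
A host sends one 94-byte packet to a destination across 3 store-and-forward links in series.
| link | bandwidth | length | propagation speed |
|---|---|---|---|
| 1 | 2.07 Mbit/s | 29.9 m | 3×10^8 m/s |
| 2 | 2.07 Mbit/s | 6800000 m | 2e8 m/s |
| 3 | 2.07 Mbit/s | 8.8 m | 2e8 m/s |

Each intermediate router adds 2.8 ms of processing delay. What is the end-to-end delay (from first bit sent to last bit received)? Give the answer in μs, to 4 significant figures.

L = 94 × 8 = 752 bits.
Transmission delay per hop = L/R = 752/2.07e+06 = 363.285 μs; 3 hops → 1089.86 μs.
Propagation delays (d/s per hop): 0.0996667, 34000, 0.044 μs; sum = 34000.1 μs.
Processing at 2 router(s): 2 × 2.8 ms = 5600 μs.
End-to-end = 40690 μs.

40690 μs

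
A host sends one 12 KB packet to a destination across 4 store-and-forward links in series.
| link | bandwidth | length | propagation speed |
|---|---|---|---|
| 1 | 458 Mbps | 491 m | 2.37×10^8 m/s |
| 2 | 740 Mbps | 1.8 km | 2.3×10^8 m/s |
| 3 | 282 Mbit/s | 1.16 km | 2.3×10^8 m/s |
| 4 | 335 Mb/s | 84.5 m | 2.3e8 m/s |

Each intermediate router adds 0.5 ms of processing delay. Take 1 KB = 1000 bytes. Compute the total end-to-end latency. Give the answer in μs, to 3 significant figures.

2480 μs

L = 96000 bits.
Transmission delays (L/R per hop): 209.607, 129.73, 340.426, 286.567 μs; sum = 966.329 μs.
Propagation delays (d/s per hop): 2.07173, 7.82609, 5.04348, 0.367391 μs; sum = 15.3087 μs.
Processing at 3 router(s): 3 × 0.5 ms = 1500 μs.
End-to-end = 2480 μs.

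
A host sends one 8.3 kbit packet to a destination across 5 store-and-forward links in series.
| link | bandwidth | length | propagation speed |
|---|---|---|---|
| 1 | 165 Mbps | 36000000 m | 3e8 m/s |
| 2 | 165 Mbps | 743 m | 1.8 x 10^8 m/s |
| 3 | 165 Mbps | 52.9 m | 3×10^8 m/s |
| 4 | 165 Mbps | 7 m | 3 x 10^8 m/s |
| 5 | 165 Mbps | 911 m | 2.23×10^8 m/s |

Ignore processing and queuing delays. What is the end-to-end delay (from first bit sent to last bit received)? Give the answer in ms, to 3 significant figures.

L = 8300 bits.
Transmission delay per hop = L/R = 8300/165000000 = 0.050303 ms; 5 hops → 0.251515 ms.
Propagation delays (d/s per hop): 120, 0.00412778, 0.000176333, 2.33333e-05, 0.0040852 ms; sum = 120.008 ms.
End-to-end = 120 ms.

120 ms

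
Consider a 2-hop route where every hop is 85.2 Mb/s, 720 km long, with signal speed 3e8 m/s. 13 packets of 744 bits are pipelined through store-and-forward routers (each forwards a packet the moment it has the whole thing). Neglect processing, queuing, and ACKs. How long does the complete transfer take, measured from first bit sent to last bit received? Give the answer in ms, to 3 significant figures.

4.92 ms

Per-hop transmission t_tx = L/R = 744/85200000 = 0.00873239 ms.
Per-hop propagation t_prop = 720000/300000000 = 2.4 ms.
Pipeline fill: first packet needs 2·t_tx to clear all hops; remaining 12 packets each add one t_tx.
Total = (2+13-1)·t_tx + 2·t_prop = 14·0.00873239 + 2·2.4 = 4.92 ms.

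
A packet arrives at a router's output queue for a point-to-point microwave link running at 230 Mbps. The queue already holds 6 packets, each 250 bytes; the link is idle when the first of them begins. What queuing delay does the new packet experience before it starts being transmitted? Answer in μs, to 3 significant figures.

52.2 μs

Each queued packet: L/R = 2000/230000000 = 8.69565 μs.
6 queued → 52.1739 μs.
Queuing delay = 52.2 μs.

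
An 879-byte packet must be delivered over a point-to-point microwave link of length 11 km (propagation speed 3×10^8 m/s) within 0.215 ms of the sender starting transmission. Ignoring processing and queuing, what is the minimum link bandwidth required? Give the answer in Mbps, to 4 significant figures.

39.43 Mbps

L = 7032 bits.
Propagation delay = 11000 / 300000000 = 0.0366667 ms.
Transmission budget = 0.215 − 0.0366667 = 0.178333 ms.
R ≥ L / t_tx = 7032 bits / 0.000178333 s = 39.43 Mbps.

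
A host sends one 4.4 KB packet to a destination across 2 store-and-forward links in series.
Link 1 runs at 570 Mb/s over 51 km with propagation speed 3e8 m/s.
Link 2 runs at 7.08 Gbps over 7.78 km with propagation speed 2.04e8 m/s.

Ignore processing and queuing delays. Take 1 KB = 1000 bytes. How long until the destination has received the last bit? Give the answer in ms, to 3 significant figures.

0.275 ms

L = 35200 bits.
Transmission delays (L/R per hop): 0.0617544, 0.00497175 ms; sum = 0.0667261 ms.
Propagation delays (d/s per hop): 0.17, 0.0381373 ms; sum = 0.208137 ms.
End-to-end = 0.275 ms.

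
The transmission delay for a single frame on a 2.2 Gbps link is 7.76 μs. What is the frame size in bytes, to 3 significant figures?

2130 bytes

L = R × t_tx = 2200000000 b/s × 7.76e-06 s = 17072 bits.
In bytes: 17072 / 8 = 2130 bytes.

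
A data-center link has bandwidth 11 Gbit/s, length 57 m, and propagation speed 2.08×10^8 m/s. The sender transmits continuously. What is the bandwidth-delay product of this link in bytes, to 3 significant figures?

377 bytes

Propagation delay = 57 / 208000000 = 2.74038e-07 s.
BDP = R × t_prop = 11000000000 × 2.74038e-07 = 3014.42 bits.
In bytes: 3014.42/8 = 377 bytes.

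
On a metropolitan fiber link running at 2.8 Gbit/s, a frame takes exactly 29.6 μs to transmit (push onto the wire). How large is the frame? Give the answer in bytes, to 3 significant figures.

10400 bytes

L = R × t_tx = 2800000000 b/s × 2.96e-05 s = 82880 bits.
In bytes: 82880 / 8 = 10400 bytes.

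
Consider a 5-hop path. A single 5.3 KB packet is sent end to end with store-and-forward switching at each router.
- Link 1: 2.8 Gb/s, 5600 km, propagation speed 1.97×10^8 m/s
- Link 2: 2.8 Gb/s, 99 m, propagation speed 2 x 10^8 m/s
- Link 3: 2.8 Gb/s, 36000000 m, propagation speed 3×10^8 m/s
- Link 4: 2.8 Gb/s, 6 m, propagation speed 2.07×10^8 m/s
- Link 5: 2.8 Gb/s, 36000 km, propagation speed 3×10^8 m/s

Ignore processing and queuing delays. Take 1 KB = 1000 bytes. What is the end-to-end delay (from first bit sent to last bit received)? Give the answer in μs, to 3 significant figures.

269000 μs

L = 42400 bits.
Transmission delay per hop = L/R = 42400/2800000000 = 15.1429 μs; 5 hops → 75.7143 μs.
Propagation delays (d/s per hop): 28426.4, 0.495, 120000, 0.0289855, 120000 μs; sum = 268427 μs.
End-to-end = 269000 μs.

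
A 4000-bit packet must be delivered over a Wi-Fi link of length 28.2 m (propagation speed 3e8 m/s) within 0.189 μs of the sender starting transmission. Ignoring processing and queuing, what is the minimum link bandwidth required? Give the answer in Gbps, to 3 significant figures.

Propagation delay = 28.2 / 300000000 = 0.094 μs.
Transmission budget = 0.189 − 0.094 = 0.095 μs.
R ≥ L / t_tx = 4000 bits / 9.5e-08 s = 42.1 Gbps.

42.1 Gbps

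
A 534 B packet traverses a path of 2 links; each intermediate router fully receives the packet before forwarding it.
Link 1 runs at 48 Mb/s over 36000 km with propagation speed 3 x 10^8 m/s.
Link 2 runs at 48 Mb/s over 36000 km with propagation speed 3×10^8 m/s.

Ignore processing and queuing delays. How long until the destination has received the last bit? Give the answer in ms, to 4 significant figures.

240.2 ms

L = 534 × 8 = 4272 bits.
Transmission delay per hop = L/R = 4272/48000000 = 0.089 ms; 2 hops → 0.178 ms.
Propagation delays (d/s per hop): 120, 120 ms; sum = 240 ms.
End-to-end = 240.2 ms.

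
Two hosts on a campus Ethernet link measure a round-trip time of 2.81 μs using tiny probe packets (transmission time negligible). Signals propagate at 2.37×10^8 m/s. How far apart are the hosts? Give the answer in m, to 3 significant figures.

One-way propagation = RTT/2 = 1.405 μs.
d = s × t = 237000000 × 1.405e-06 = 333 m.

333 m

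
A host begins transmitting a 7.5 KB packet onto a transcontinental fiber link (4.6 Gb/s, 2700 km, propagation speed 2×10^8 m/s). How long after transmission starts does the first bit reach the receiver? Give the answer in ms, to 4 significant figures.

First bit experiences only propagation delay: d/s = 2700000/200000000 = 13.50 ms.

13.50 ms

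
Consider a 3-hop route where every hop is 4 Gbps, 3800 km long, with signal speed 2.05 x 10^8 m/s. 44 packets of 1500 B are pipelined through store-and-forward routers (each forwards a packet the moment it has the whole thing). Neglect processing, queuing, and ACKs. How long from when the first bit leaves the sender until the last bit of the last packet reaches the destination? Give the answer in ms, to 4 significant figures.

55.75 ms

Per-hop transmission t_tx = L/R = 12000/4000000000 = 0.003 ms.
Per-hop propagation t_prop = 3800000/2.05e+08 = 18.5366 ms.
Pipeline fill: first packet needs 3·t_tx to clear all hops; remaining 43 packets each add one t_tx.
Total = (3+44-1)·t_tx + 3·t_prop = 46·0.003 + 3·18.5366 = 55.75 ms.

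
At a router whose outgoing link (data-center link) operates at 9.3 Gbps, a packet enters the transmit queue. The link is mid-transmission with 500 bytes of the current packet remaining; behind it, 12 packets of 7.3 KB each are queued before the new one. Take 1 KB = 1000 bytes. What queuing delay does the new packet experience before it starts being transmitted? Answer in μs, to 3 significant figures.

75.8 μs

Each queued packet: L/R = 58400/9300000000 = 6.27957 μs.
12 queued → 75.3548 μs.
Plus remaining 4000 bits of current packet: 0.430108 μs.
Queuing delay = 75.8 μs.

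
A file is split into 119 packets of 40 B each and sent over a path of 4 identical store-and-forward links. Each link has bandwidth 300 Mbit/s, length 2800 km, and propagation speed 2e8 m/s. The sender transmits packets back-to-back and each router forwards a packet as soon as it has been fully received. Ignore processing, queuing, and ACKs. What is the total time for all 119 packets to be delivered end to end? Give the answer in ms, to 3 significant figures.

56.1 ms

Per-hop transmission t_tx = L/R = 320/300000000 = 0.00106667 ms.
Per-hop propagation t_prop = 2800000/200000000 = 14 ms.
Pipeline fill: first packet needs 4·t_tx to clear all hops; remaining 118 packets each add one t_tx.
Total = (4+119-1)·t_tx + 4·t_prop = 122·0.00106667 + 4·14 = 56.1 ms.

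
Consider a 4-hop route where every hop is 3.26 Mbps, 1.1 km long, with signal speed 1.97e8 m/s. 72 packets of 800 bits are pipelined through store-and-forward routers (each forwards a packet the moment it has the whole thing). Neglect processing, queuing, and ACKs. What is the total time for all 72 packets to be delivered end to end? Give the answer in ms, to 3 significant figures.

Per-hop transmission t_tx = L/R = 800/3260000 = 0.245399 ms.
Per-hop propagation t_prop = 1100/197000000 = 0.00558376 ms.
Pipeline fill: first packet needs 4·t_tx to clear all hops; remaining 71 packets each add one t_tx.
Total = (4+72-1)·t_tx + 4·t_prop = 75·0.245399 + 4·0.00558376 = 18.4 ms.

18.4 ms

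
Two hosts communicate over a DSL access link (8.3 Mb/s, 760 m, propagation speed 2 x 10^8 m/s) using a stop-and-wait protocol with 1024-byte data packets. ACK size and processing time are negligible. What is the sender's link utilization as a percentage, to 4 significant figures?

99.24 %

t_tx = L/R = 8192/8.3e+06 = 0.000986988 s.
t_prop = 760/200000000 = 3.8e-06 s; RTT = 7.6e-06 s.
Cycle = t_tx + RTT = 0.000994588 s.
Utilization = t_tx / cycle = 0.000986988/0.000994588 = 99.24 %.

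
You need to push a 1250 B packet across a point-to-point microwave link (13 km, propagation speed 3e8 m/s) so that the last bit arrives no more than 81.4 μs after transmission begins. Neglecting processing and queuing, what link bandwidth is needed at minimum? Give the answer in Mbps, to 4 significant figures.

262.7 Mbps

L = 10000 bits.
Propagation delay = 13000 / 300000000 = 43.3333 μs.
Transmission budget = 81.4 − 43.3333 = 38.0667 μs.
R ≥ L / t_tx = 10000 bits / 3.80667e-05 s = 262.7 Mbps.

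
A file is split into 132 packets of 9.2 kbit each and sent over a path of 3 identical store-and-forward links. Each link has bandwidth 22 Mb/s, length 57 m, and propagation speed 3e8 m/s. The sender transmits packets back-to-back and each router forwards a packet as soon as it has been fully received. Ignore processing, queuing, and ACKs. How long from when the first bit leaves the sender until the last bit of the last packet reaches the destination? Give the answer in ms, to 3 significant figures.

Per-hop transmission t_tx = L/R = 9200/22000000 = 0.418182 ms.
Per-hop propagation t_prop = 57/300000000 = 0.00019 ms.
Pipeline fill: first packet needs 3·t_tx to clear all hops; remaining 131 packets each add one t_tx.
Total = (3+132-1)·t_tx + 3·t_prop = 134·0.418182 + 3·0.00019 = 56.0 ms.

56.0 ms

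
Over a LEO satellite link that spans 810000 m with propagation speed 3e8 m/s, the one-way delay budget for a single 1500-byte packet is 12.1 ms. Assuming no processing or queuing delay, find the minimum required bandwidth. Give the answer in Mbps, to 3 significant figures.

L = 12000 bits.
Propagation delay = 810000 / 300000000 = 2.7 ms.
Transmission budget = 12.1 − 2.7 = 9.4 ms.
R ≥ L / t_tx = 12000 bits / 0.0094 s = 1.28 Mbps.

1.28 Mbps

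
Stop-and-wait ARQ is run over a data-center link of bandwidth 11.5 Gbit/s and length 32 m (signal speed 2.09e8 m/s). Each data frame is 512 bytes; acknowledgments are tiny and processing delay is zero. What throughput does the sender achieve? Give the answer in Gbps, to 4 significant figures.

t_tx = L/R = 4096/11500000000 = 3.56174e-07 s.
t_prop = 32/209000000 = 1.5311e-07 s; RTT = 3.0622e-07 s.
Cycle = t_tx + RTT = 6.62394e-07 s.
Throughput = L / cycle = 4096 / 6.62394e-07 = 6.184 Gbps.

6.184 Gbps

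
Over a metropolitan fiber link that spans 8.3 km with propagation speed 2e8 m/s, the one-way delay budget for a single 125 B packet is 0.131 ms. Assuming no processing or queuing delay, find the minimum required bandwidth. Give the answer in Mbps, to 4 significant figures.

L = 1000 bits.
Propagation delay = 8300 / 200000000 = 0.0415 ms.
Transmission budget = 0.131 − 0.0415 = 0.0895 ms.
R ≥ L / t_tx = 1000 bits / 8.95e-05 s = 11.17 Mbps.

11.17 Mbps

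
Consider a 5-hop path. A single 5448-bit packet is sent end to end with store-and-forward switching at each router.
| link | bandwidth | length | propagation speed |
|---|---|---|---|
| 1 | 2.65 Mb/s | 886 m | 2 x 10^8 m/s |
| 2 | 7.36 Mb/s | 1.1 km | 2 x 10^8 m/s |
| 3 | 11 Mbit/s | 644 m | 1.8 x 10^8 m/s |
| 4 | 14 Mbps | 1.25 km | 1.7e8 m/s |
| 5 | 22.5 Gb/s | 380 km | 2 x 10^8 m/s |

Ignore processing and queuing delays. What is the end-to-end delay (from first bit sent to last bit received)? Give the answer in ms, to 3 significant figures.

Transmission delays (L/R per hop): 2.05585, 0.740217, 0.495273, 0.389143, 0.000242133 ms; sum = 3.68072 ms.
Propagation delays (d/s per hop): 0.00443, 0.0055, 0.00357778, 0.00735294, 1.9 ms; sum = 1.92086 ms.
End-to-end = 5.60 ms.

5.60 ms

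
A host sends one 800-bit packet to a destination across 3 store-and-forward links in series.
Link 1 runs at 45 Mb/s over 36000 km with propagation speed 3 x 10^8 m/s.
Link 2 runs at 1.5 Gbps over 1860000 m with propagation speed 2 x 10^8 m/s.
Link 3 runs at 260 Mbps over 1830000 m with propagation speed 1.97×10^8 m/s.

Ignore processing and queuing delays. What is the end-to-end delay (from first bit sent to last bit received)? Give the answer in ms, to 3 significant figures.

139 ms

Transmission delays (L/R per hop): 0.0177778, 0.000533333, 0.00307692 ms; sum = 0.021388 ms.
Propagation delays (d/s per hop): 120, 9.3, 9.28934 ms; sum = 138.589 ms.
End-to-end = 139 ms.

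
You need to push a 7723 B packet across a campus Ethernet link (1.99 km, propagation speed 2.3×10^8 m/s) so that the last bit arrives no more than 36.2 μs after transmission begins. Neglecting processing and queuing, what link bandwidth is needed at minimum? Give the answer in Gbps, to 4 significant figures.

L = 61784 bits.
Propagation delay = 1990 / 2.3e+08 = 8.65217 μs.
Transmission budget = 36.2 − 8.65217 = 27.5478 μs.
R ≥ L / t_tx = 61784 bits / 2.75478e-05 s = 2.243 Gbps.

2.243 Gbps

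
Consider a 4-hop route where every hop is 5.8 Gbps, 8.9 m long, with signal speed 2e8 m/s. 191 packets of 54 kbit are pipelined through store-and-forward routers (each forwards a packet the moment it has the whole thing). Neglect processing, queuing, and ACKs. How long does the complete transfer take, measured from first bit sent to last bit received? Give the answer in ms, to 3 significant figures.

Per-hop transmission t_tx = L/R = 54000/5800000000 = 0.00931034 ms.
Per-hop propagation t_prop = 8.9/200000000 = 4.45e-05 ms.
Pipeline fill: first packet needs 4·t_tx to clear all hops; remaining 190 packets each add one t_tx.
Total = (4+191-1)·t_tx + 4·t_prop = 194·0.00931034 + 4·4.45e-05 = 1.81 ms.

1.81 ms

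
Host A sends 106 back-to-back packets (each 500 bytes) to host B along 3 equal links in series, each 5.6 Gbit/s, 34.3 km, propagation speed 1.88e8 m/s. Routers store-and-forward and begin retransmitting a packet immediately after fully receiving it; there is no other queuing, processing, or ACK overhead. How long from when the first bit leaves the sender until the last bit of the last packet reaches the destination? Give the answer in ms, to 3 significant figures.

Per-hop transmission t_tx = L/R = 4000/5600000000 = 0.000714286 ms.
Per-hop propagation t_prop = 34300/188000000 = 0.182447 ms.
Pipeline fill: first packet needs 3·t_tx to clear all hops; remaining 105 packets each add one t_tx.
Total = (3+106-1)·t_tx + 3·t_prop = 108·0.000714286 + 3·0.182447 = 0.624 ms.

0.624 ms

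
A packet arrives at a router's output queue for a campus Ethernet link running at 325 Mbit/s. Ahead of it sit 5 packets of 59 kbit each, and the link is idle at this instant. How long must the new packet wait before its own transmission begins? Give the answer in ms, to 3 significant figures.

0.908 ms

Each queued packet: L/R = 59000/325000000 = 0.181538 ms.
5 queued → 0.907692 ms.
Queuing delay = 0.908 ms.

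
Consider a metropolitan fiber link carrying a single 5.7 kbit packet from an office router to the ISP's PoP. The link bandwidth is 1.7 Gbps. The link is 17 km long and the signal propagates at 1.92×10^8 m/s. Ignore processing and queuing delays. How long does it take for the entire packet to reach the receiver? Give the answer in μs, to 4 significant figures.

L = 5700 bits.
Transmission delay = L/R = 5700 / 1700000000 = 3.35294 μs.
Propagation delay = d/s = 17000 m / 192000000 m/s = 88.5417 μs.
Total = 91.89 μs.

91.89 μs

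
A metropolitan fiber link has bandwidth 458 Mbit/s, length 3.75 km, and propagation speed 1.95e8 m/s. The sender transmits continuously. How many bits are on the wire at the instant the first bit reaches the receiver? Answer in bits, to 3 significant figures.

8810 bits

Propagation delay = 3750 / 195000000 = 1.92308e-05 s.
BDP = R × t_prop = 458000000 × 1.92308e-05 = 8807.69 bits.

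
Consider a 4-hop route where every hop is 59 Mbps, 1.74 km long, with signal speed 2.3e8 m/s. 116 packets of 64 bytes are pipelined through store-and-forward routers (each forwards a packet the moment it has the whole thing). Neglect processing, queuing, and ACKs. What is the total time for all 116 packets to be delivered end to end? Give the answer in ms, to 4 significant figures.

Per-hop transmission t_tx = L/R = 512/59000000 = 0.00867797 ms.
Per-hop propagation t_prop = 1740/2.3e+08 = 0.00756522 ms.
Pipeline fill: first packet needs 4·t_tx to clear all hops; remaining 115 packets each add one t_tx.
Total = (4+116-1)·t_tx + 4·t_prop = 119·0.00867797 + 4·0.00756522 = 1.063 ms.

1.063 ms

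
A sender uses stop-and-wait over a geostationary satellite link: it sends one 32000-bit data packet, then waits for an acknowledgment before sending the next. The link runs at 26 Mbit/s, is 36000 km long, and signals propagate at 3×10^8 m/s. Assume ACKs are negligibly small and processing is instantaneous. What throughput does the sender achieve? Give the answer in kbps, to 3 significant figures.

133 kbps

t_tx = L/R = 32000/26000000 = 0.00123077 s.
t_prop = 36000000/300000000 = 0.12 s; RTT = 0.24 s.
Cycle = t_tx + RTT = 0.241231 s.
Throughput = L / cycle = 32000 / 0.241231 = 133 kbps.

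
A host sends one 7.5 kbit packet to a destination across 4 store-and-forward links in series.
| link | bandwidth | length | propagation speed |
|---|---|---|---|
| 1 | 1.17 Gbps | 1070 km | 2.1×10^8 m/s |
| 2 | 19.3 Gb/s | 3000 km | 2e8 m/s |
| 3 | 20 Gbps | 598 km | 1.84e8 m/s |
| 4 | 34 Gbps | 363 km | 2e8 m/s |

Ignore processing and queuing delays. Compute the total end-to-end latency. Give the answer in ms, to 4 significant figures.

25.17 ms

L = 7500 bits.
Transmission delays (L/R per hop): 0.00641026, 0.000388601, 0.000375, 0.000220588 ms; sum = 0.00739445 ms.
Propagation delays (d/s per hop): 5.09524, 15, 3.25, 1.815 ms; sum = 25.1602 ms.
End-to-end = 25.17 ms.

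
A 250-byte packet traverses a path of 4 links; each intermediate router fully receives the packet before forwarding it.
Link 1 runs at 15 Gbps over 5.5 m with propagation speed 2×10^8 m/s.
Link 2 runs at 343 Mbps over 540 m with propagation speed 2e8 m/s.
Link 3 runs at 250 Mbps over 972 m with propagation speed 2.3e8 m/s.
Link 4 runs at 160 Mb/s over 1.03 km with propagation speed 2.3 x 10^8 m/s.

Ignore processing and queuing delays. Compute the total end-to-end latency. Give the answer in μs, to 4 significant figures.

37.90 μs

L = 250 × 8 = 2000 bits.
Transmission delays (L/R per hop): 0.133333, 5.8309, 8, 12.5 μs; sum = 26.4642 μs.
Propagation delays (d/s per hop): 0.0275, 2.7, 4.22609, 4.47826 μs; sum = 11.4318 μs.
End-to-end = 37.90 μs.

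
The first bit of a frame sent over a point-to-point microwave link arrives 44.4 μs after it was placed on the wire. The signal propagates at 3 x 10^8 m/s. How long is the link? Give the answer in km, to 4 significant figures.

13.32 km

d = s × t_prop = 300000000 × 4.44e-05 = 13.32 km.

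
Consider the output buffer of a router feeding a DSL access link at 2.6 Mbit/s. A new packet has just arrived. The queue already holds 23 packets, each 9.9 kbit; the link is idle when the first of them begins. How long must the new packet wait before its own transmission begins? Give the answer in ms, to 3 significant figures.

87.6 ms

Each queued packet: L/R = 9900/2600000 = 3.80769 ms.
23 queued → 87.5769 ms.
Queuing delay = 87.6 ms.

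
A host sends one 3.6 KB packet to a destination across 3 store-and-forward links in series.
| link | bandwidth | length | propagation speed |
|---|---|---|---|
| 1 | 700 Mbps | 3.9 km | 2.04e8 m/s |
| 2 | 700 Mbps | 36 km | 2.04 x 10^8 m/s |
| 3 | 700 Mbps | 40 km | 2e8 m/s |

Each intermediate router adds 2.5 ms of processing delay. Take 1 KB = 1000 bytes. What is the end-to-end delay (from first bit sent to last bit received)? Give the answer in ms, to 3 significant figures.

L = 28800 bits.
Transmission delay per hop = L/R = 28800/700000000 = 0.0411429 ms; 3 hops → 0.123429 ms.
Propagation delays (d/s per hop): 0.0191176, 0.176471, 0.2 ms; sum = 0.395588 ms.
Processing at 2 router(s): 2 × 2.5 ms = 5 ms.
End-to-end = 5.52 ms.

5.52 ms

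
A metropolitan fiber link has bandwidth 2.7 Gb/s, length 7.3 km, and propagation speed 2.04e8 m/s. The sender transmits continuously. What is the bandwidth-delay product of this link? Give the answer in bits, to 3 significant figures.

Propagation delay = 7300 / 204000000 = 3.57843e-05 s.
BDP = R × t_prop = 2700000000 × 3.57843e-05 = 96617.6 bits.

96600 bits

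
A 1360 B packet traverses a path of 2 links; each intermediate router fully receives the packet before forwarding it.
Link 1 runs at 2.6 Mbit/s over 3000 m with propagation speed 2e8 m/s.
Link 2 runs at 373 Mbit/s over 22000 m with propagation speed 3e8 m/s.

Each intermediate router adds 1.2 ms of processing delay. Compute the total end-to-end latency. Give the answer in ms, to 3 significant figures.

5.50 ms

L = 1360 × 8 = 10880 bits.
Transmission delays (L/R per hop): 4.18462, 0.0291689 ms; sum = 4.21378 ms.
Propagation delays (d/s per hop): 0.015, 0.0733333 ms; sum = 0.0883333 ms.
Processing at 1 router(s): 1 × 1.2 ms = 1.2 ms.
End-to-end = 5.50 ms.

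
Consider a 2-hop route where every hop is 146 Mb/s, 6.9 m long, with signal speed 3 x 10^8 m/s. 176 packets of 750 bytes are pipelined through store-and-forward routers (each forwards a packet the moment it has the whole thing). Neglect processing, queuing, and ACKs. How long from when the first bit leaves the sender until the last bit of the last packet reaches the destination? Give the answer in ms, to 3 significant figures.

Per-hop transmission t_tx = L/R = 6000/146000000 = 0.0410959 ms.
Per-hop propagation t_prop = 6.9/300000000 = 2.3e-05 ms.
Pipeline fill: first packet needs 2·t_tx to clear all hops; remaining 175 packets each add one t_tx.
Total = (2+176-1)·t_tx + 2·t_prop = 177·0.0410959 + 2·2.3e-05 = 7.27 ms.

7.27 ms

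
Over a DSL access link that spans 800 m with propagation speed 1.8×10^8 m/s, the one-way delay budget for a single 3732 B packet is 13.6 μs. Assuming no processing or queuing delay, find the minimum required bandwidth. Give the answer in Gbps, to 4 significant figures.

3.261 Gbps

L = 29856 bits.
Propagation delay = 800 / 180000000 = 4.44444 μs.
Transmission budget = 13.6 − 4.44444 = 9.15556 μs.
R ≥ L / t_tx = 29856 bits / 9.15556e-06 s = 3.261 Gbps.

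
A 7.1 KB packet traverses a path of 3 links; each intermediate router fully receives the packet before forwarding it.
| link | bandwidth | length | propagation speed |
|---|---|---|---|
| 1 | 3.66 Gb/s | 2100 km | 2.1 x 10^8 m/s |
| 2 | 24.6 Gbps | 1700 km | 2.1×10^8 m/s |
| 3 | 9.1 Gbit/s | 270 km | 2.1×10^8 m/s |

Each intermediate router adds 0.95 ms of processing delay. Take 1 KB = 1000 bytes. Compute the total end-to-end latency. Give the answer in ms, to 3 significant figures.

21.3 ms

L = 56800 bits.
Transmission delays (L/R per hop): 0.0155191, 0.00230894, 0.00624176 ms; sum = 0.0240698 ms.
Propagation delays (d/s per hop): 10, 8.09524, 1.28571 ms; sum = 19.381 ms.
Processing at 2 router(s): 2 × 0.95 ms = 1.9 ms.
End-to-end = 21.3 ms.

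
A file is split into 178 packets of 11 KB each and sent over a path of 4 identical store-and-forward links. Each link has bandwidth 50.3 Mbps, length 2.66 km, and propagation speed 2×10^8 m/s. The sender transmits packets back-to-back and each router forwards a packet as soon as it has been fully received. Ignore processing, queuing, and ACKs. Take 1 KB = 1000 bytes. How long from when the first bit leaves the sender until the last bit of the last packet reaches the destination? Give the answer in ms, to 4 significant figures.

Per-hop transmission t_tx = L/R = 88000/50300000 = 1.7495 ms.
Per-hop propagation t_prop = 2660/200000000 = 0.0133 ms.
Pipeline fill: first packet needs 4·t_tx to clear all hops; remaining 177 packets each add one t_tx.
Total = (4+178-1)·t_tx + 4·t_prop = 181·1.7495 + 4·0.0133 = 316.7 ms.

316.7 ms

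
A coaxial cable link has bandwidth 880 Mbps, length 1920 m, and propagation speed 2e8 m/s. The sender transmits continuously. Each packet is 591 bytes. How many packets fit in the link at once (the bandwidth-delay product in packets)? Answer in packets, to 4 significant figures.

1.787 packets

Propagation delay = 1920 / 200000000 = 9.6e-06 s.
BDP = R × t_prop = 880000000 × 9.6e-06 = 8448 bits.
In packets of 4728 bits: 1.787 packets.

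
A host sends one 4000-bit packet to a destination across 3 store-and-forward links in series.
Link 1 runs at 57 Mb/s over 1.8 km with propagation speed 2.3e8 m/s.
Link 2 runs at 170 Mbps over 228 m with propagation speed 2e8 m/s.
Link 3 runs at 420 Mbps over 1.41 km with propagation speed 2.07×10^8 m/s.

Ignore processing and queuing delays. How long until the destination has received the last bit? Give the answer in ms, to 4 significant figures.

Transmission delays (L/R per hop): 0.0701754, 0.0235294, 0.00952381 ms; sum = 0.103229 ms.
Propagation delays (d/s per hop): 0.00782609, 0.00114, 0.00681159 ms; sum = 0.0157777 ms.
End-to-end = 0.1190 ms.

0.1190 ms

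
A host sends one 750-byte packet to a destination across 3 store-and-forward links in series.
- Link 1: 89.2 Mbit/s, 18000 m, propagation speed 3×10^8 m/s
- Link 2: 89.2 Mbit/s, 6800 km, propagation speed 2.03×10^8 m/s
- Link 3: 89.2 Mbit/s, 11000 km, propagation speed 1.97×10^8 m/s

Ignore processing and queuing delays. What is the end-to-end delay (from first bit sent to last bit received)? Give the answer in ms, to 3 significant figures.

L = 750 × 8 = 6000 bits.
Transmission delay per hop = L/R = 6000/89200000 = 0.0672646 ms; 3 hops → 0.201794 ms.
Propagation delays (d/s per hop): 0.06, 33.4975, 55.8376 ms; sum = 89.3951 ms.
End-to-end = 89.6 ms.

89.6 ms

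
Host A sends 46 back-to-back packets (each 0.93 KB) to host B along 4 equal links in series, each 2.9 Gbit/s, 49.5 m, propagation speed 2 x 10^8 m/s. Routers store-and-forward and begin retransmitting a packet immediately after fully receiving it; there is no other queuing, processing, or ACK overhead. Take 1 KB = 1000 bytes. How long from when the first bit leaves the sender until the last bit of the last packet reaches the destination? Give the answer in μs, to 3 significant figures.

127 μs

Per-hop transmission t_tx = L/R = 7440/2900000000 = 2.56552 μs.
Per-hop propagation t_prop = 49.5/200000000 = 0.2475 μs.
Pipeline fill: first packet needs 4·t_tx to clear all hops; remaining 45 packets each add one t_tx.
Total = (4+46-1)·t_tx + 4·t_prop = 49·2.56552 + 4·0.2475 = 127 μs.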